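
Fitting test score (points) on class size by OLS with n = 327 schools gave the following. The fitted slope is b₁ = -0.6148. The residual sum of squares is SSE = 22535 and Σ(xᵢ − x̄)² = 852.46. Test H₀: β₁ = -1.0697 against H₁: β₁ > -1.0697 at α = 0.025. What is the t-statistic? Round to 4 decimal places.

MSE = SSE/(n − 2) = 22535/325 = 69.3385.
SE(b₁) = √(MSE/Sₓₓ) = √(69.3385/852.46) = 0.2852.
t = (-0.6148 − (-1.0697)) / 0.2852 = 1.5950.
df = n − 2 = 325.
One-sided p ≈ 0.0558, which is ≥ 0.025, so fail to reject H₀.
The data do not give significant evidence that the true slope on class size exceeds -1.0697 points per unit.

t = 1.5950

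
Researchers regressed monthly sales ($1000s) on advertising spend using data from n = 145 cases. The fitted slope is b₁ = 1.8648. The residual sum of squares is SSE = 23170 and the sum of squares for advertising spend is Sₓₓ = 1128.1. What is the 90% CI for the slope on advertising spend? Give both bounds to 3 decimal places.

MSE = SSE/(n − 2) = 23170/143 = 162.028.
SE(b₁) = √(MSE/Sₓₓ) = √(162.028/1128.1) = 0.378984.
df = n − 2 = 143.
t* = t_{0.05, 143} = 1.655579.
Margin = t* × SE = 1.655579 × 0.378984 = 0.62744.
CI: 1.8648 ± 0.62744 → (1.237, 2.492).
With 90% confidence, each one-unit increase in advertising spend is associated with a change of between 1.237 and 2.492 $1000s in monthly sales.

(1.237, 2.492)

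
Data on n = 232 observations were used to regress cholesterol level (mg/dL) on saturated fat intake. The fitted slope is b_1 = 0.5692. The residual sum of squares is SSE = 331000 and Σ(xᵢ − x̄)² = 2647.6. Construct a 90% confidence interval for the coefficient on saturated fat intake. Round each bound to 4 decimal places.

MSE = SSE/(n − 2) = 331000/230 = 1439.13.
SE(b_1) = √(MSE/Sₓₓ) = √(1439.13/2647.6) = 0.737265.
df = n − 2 = 230.
t* = t_{0.05, 230} = 1.651506.
Margin = t* × SE = 1.651506 × 0.737265 = 1.217598.
CI: 0.5692 ± 1.217598 → (-0.6484, 1.7868).
With 90% confidence, each one-unit increase in saturated fat intake is associated with a change of between -0.6484 and 1.7868 mg/dL in cholesterol level.

(-0.6484, 1.7868)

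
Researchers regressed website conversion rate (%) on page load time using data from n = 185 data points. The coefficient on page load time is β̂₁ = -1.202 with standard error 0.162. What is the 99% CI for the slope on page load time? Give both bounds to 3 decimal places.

df = n − 2 = 185 − 2 = 183.
t* = t_{0.005, 183} = 2.602961.
Margin = t* × SE = 2.602961 × 0.162 = 0.42168.
CI: -1.202 ± 0.42168 → (-1.624, -0.780).
With 99% confidence, each one-unit increase in page load time is associated with a change of between -1.624 and -0.780 % in website conversion rate.

(-1.624, -0.780)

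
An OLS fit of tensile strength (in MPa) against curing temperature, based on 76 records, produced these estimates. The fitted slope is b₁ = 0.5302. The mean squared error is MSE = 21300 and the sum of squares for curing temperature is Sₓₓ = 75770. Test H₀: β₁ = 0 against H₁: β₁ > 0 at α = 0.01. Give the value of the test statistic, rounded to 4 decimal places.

SE(b₁) = √(MSE/Sₓₓ) = √(21300/75770) = 0.530202.
t = 0.5302 / 0.530202 = 1.0000.
df = n − 2 = 74.
One-sided p ≈ 0.1603, which is ≥ 0.01, so fail to reject H₀.
The data do not give significant evidence that the true slope on curing temperature is positive.

t = 1.0000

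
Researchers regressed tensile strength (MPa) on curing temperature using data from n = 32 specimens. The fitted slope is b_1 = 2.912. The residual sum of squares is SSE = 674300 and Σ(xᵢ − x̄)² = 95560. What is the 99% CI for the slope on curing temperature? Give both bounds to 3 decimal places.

(1.578, 4.246)

MSE = SSE/(n − 2) = 674300/30 = 22476.7.
SE(b_1) = √(MSE/Sₓₓ) = √(22476.7/95560) = 0.484985.
df = n − 2 = 30.
t* = t_{0.005, 30} = 2.749996.
Margin = t* × SE = 2.749996 × 0.484985 = 1.33371.
CI: 2.912 ± 1.33371 → (1.578, 4.246).
With 99% confidence, each one-unit increase in curing temperature is associated with a change of between 1.578 and 4.246 MPa in tensile strength.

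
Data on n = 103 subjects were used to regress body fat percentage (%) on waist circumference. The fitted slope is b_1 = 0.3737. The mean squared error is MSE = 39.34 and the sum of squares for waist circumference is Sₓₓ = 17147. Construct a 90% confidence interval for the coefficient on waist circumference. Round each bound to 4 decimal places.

(0.2942, 0.4532)

SE(b_1) = √(MSE/Sₓₓ) = √(39.34/17147) = 0.0478986.
df = n − 2 = 101.
t* = t_{0.05, 101} = 1.660081.
Margin = t* × SE = 1.660081 × 0.0478986 = 0.079516.
CI: 0.3737 ± 0.079516 → (0.2942, 0.4532).
With 90% confidence, each one-unit increase in waist circumference is associated with a change of between 0.2942 and 0.4532 % in body fat percentage.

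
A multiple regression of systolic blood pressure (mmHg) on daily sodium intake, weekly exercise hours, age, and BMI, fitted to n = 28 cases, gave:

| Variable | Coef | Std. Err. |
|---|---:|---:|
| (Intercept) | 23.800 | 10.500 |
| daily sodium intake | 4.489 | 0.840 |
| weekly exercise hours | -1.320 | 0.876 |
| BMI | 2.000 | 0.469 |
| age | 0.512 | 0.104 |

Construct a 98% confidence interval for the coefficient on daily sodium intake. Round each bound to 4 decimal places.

(2.3891, 6.5889)

Read off: b = 4.489, SE = 0.840 for daily sodium intake.
df = n − k − 1 = 28 − 4 − 1 = 23.
t* = t_{0.01, 23} = 2.499867.
Margin = t* × SE = 2.499867 × 0.840 = 2.099888.
CI: 4.489 ± 2.099888 → (2.3891, 6.5889).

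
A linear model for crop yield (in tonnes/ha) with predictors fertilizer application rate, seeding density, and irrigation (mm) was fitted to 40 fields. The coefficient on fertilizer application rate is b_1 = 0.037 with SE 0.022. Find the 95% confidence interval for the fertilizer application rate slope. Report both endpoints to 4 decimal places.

df = n − k − 1 = 40 − 3 − 1 = 36.
t* = t_{0.025, 36} = 2.028094.
Margin = t* × SE = 2.028094 × 0.022 = 0.044618.
CI: 0.037 ± 0.044618 → (-0.0076, 0.0816).
With 95% confidence, each one-unit increase in fertilizer application rate is associated with a change of between -0.0076 and 0.0816 tonnes/ha in crop yield, holding the other predictors fixed.

(-0.0076, 0.0816)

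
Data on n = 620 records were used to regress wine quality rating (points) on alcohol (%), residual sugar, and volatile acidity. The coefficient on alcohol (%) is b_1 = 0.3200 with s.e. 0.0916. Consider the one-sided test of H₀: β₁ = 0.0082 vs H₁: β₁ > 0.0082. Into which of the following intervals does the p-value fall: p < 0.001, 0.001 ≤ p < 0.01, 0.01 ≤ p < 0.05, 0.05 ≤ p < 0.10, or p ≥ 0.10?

t = (0.3200 − 0.0082) / 0.0916 = 3.404.
df = n − k − 1 = 620 − 3 − 1 = 616.
One-sided p = P(T_{616} > t) ≈ 0.0004.
So p < 0.001.

p < 0.001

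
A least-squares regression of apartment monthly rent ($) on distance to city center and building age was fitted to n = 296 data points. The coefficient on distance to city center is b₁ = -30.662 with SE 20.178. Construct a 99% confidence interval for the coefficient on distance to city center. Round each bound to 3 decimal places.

(-82.978, 21.654)

df = n − k − 1 = 296 − 2 − 1 = 293.
t* = t_{0.005, 293} = 2.592713.
Margin = t* × SE = 2.592713 × 20.178 = 52.31576.
CI: -30.662 ± 52.31576 → (-82.978, 21.654).
With 99% confidence, each one-unit increase in distance to city center is associated with a change of between -82.978 and 21.654 $ in apartment monthly rent, holding the other predictors fixed.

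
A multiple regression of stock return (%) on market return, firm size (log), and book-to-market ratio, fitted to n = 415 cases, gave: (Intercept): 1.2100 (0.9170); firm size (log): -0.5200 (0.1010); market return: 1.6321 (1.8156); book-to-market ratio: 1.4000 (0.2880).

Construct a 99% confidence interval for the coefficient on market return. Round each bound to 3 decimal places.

Read off: b = 1.6321, SE = 1.8156 for market return.
df = n − k − 1 = 415 − 3 − 1 = 411.
t* = t_{0.005, 411} = 2.587844.
Margin = t* × SE = 2.587844 × 1.8156 = 4.69849.
CI: 1.6321 ± 4.69849 → (-3.066, 6.331).

(-3.066, 6.331)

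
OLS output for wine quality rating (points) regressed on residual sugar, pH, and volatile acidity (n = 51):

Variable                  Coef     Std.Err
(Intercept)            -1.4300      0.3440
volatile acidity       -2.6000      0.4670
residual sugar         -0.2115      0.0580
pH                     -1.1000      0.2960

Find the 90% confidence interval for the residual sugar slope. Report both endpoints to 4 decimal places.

Read off: b = -0.2115, SE = 0.0580 for residual sugar.
df = n − k − 1 = 51 − 3 − 1 = 47.
t* = t_{0.05, 47} = 1.677927.
Margin = t* × SE = 1.677927 × 0.0580 = 0.097320.
CI: -0.2115 ± 0.097320 → (-0.3088, -0.1142).

(-0.3088, -0.1142)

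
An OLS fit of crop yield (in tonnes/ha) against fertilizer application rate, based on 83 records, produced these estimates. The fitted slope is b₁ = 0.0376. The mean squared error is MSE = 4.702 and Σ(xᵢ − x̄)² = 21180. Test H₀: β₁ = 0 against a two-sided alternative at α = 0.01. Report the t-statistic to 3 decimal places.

t = 2.524

SE(b₁) = √(MSE/Sₓₓ) = √(4.702/21180) = 0.0148997.
t = 0.0376 / 0.0148997 = 2.524.
df = n − 2 = 81.
Two-sided p ≈ 0.0136, which is ≥ 0.01, so fail to reject H₀.
The data do not give significant evidence of an association between fertilizer application rate and crop yield.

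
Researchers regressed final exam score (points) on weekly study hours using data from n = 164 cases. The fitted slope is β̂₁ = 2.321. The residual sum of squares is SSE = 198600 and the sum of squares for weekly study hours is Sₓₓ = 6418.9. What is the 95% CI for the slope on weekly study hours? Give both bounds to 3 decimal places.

MSE = SSE/(n − 2) = 198600/162 = 1225.93.
SE(β̂₁) = √(MSE/Sₓₓ) = √(1225.93/6418.9) = 0.437021.
df = n − 2 = 162.
t* = t_{0.025, 162} = 1.974716.
Margin = t* × SE = 1.974716 × 0.437021 = 0.86299.
CI: 2.321 ± 0.86299 → (1.458, 3.184).
With 95% confidence, each one-unit increase in weekly study hours is associated with a change of between 1.458 and 3.184 points in final exam score.

(1.458, 3.184)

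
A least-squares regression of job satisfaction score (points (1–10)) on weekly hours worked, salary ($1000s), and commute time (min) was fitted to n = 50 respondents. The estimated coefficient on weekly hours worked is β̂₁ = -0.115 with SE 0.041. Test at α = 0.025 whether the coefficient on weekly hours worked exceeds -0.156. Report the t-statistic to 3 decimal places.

H₀: β₁ = -0.156 vs H₁: β₁ > -0.156.
t = (β̂₁ − β₁⁰)/SE = (-0.115 − (-0.156)) / 0.041 = 1.000.
df = n − k − 1 = 50 − 3 − 1 = 46.
One-sided p ≈ 0.1613, which is ≥ 0.025, so fail to reject H₀.
The data do not give significant evidence that the true slope on weekly hours worked exceeds -0.156 points (1–10) per unit, holding the other predictors fixed.

t = 1.000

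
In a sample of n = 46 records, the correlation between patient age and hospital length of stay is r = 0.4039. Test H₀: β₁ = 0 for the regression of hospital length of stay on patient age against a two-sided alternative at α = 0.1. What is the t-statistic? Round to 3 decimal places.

t = 2.929

t = r·√(n − 2)/√(1 − r²) = 0.4039·√44/√0.836865 = 2.929.
df = n − 2 = 44.
Two-sided p ≈ 0.0054, which is < 0.1, so reject H₀.
There is evidence of a linear association between patient age and hospital length of stay.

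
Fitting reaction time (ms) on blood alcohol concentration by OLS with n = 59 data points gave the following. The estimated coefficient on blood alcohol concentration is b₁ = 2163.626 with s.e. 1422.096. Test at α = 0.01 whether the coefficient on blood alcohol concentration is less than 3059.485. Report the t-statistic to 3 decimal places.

t = -0.630

H₀: β₁ = 3059.485 vs H₁: β₁ < 3059.485.
t = (b₁ − β₁⁰)/SE = (2163.626 − 3059.485) / 1422.096 = -0.630.
df = n − 2 = 59 − 2 = 57.
One-sided p ≈ 0.2656, which is ≥ 0.01, so fail to reject H₀.
The data do not give significant evidence that the true slope on blood alcohol concentration is below 3059.485 ms per unit.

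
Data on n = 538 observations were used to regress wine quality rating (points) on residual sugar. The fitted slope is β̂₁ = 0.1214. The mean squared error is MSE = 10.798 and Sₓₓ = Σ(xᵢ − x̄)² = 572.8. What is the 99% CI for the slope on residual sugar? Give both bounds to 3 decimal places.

(-0.234, 0.476)

SE(β̂₁) = √(MSE/Sₓₓ) = √(10.798/572.8) = 0.1373.
df = n − 2 = 536.
t* = t_{0.005, 536} = 2.585033.
Margin = t* × SE = 2.585033 × 0.1373 = 0.35492.
CI: 0.1214 ± 0.35492 → (-0.234, 0.476).
With 99% confidence, each one-unit increase in residual sugar is associated with a change of between -0.234 and 0.476 points in wine quality rating.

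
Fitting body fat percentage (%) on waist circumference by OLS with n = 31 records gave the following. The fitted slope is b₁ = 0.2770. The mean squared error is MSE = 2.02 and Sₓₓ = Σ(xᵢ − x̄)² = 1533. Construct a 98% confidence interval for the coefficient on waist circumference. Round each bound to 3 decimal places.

(0.188, 0.366)

SE(b₁) = √(MSE/Sₓₓ) = √(2.02/1533) = 0.0362998.
df = n − 2 = 29.
t* = t_{0.01, 29} = 2.462021.
Margin = t* × SE = 2.462021 × 0.0362998 = 0.08937.
CI: 0.2770 ± 0.08937 → (0.188, 0.366).
With 98% confidence, each one-unit increase in waist circumference is associated with a change of between 0.188 and 0.366 % in body fat percentage.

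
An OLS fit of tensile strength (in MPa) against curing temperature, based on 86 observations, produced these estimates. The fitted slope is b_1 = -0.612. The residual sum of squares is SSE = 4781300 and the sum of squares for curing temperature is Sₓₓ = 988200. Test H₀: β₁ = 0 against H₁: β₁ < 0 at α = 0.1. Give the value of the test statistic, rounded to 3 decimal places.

t = -2.550

MSE = SSE/(n − 2) = 4781300/84 = 56920.2.
SE(b_1) = √(MSE/Sₓₓ) = √(56920.2/988200) = 0.24.
t = -0.612 / 0.24 = -2.550.
df = n − 2 = 84.
One-sided p ≈ 0.0063, which is < 0.1, so reject H₀.
There is evidence that the true slope on curing temperature is negative.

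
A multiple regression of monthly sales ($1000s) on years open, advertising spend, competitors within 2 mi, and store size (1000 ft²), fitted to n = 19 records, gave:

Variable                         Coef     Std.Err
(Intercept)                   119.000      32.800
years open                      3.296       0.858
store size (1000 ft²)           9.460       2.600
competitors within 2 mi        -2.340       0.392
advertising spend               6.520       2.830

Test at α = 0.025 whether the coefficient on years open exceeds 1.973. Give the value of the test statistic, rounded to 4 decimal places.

t = 1.5420

Read off: b = 3.296, SE = 0.858 for years open.
H₀: β₁ = 1.973 vs H₁: β₁ > 1.973.
t = (3.296 − 1.973) / 0.858 = 1.5420.
df = n − k − 1 = 19 − 4 − 1 = 14.
One-sided p ≈ 0.0727, which is ≥ 0.025, so fail to reject H₀.
The data do not give significant evidence that the true slope on years open exceeds 1.973 $1000s per unit, holding the other predictors fixed.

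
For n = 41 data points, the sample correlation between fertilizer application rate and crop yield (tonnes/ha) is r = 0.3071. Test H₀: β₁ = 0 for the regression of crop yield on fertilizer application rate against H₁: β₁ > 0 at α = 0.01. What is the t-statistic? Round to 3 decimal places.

t = r·√(n − 2)/√(1 − r²) = 0.3071·√39/√0.90569 = 2.015.
df = n − 2 = 39.
One-sided p ≈ 0.0254, which is ≥ 0.01, so fail to reject H₀.
The data do not give significant evidence of a linear association between fertilizer application rate and crop yield.

t = 2.015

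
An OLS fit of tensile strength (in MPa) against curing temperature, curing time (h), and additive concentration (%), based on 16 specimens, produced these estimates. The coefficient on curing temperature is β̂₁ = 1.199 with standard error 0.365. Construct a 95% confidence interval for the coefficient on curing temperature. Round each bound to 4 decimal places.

(0.4037, 1.9943)

df = n − k − 1 = 16 − 3 − 1 = 12.
t* = t_{0.025, 12} = 2.178813.
Margin = t* × SE = 2.178813 × 0.365 = 0.795267.
CI: 1.199 ± 0.795267 → (0.4037, 1.9943).
With 95% confidence, each one-unit increase in curing temperature is associated with a change of between 0.4037 and 1.9943 MPa in tensile strength, holding the other predictors fixed.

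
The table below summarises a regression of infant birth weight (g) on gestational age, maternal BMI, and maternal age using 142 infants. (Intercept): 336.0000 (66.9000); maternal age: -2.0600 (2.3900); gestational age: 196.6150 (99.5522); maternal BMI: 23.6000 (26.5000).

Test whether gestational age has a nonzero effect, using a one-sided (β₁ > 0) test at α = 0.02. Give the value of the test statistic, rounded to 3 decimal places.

Read off: b = 196.6150, SE = 99.5522 for gestational age.
H₀: β₁ = 0 vs H₁: β₁ > 0.
t = 196.6150 / 99.5522 = 1.975.
df = n − k − 1 = 142 − 3 − 1 = 138.
One-sided p ≈ 0.0251, which is ≥ 0.02, so fail to reject H₀.
The data do not give significant evidence that the true slope on gestational age is positive, holding the other predictors fixed.

t = 1.975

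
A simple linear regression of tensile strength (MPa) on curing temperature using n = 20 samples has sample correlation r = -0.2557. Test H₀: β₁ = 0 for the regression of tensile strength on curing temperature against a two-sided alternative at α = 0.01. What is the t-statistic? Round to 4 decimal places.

t = -1.1221

t = r·√(n − 2)/√(1 − r²) = -0.2557·√18/√0.934618 = -1.1221.
df = n − 2 = 18.
Two-sided p ≈ 0.2765, which is ≥ 0.01, so fail to reject H₀.
The data do not give significant evidence of a linear association between curing temperature and tensile strength.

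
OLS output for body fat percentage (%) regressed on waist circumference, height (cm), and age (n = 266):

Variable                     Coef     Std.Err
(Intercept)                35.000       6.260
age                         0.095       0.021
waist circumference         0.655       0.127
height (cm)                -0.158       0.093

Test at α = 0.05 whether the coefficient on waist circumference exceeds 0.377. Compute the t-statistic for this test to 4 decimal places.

Read off: b = 0.655, SE = 0.127 for waist circumference.
H₀: β₁ = 0.377 vs H₁: β₁ > 0.377.
t = (0.655 − 0.377) / 0.127 = 2.1890.
df = n − k − 1 = 266 − 3 − 1 = 262.
One-sided p ≈ 0.0147, which is < 0.05, so reject H₀.
There is evidence that the true slope on waist circumference exceeds 0.377 % per unit, holding the other predictors fixed.

t = 2.1890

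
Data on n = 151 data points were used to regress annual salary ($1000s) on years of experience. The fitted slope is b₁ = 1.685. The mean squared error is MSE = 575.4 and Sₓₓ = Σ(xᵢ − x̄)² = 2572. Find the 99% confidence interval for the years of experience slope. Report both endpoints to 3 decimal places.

(0.451, 2.919)

SE(b₁) = √(MSE/Sₓₓ) = √(575.4/2572) = 0.472987.
df = n − 2 = 149.
t* = t_{0.005, 149} = 2.609228.
Margin = t* × SE = 2.609228 × 0.472987 = 1.23413.
CI: 1.685 ± 1.23413 → (0.451, 2.919).
With 99% confidence, each one-unit increase in years of experience is associated with a change of between 0.451 and 2.919 $1000s in annual salary.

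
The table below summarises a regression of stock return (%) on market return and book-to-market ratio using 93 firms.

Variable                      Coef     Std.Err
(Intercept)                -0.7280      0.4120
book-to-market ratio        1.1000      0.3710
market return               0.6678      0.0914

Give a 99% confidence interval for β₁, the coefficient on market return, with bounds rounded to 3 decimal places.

Read off: b = 0.6678, SE = 0.0914 for market return.
df = n − k − 1 = 93 − 2 − 1 = 90.
t* = t_{0.005, 90} = 2.631565.
Margin = t* × SE = 2.631565 × 0.0914 = 0.24053.
CI: 0.6678 ± 0.24053 → (0.427, 0.908).

(0.427, 0.908)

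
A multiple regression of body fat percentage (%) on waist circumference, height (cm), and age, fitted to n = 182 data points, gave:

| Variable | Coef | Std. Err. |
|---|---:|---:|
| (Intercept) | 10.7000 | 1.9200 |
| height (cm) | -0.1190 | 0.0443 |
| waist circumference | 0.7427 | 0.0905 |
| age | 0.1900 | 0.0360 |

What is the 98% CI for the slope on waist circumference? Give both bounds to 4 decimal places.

(0.5303, 0.9551)

Read off: b = 0.7427, SE = 0.0905 for waist circumference.
df = n − k − 1 = 182 − 3 − 1 = 178.
t* = t_{0.01, 178} = 2.347479.
Margin = t* × SE = 2.347479 × 0.0905 = 0.212447.
CI: 0.7427 ± 0.212447 → (0.5303, 0.9551).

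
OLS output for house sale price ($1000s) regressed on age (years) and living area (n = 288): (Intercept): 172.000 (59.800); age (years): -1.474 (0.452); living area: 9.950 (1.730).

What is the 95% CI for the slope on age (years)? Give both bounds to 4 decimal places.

(-2.3637, -0.5843)

Read off: b = -1.474, SE = 0.452 for age (years).
df = n − k − 1 = 288 − 2 − 1 = 285.
t* = t_{0.025, 285} = 1.968323.
Margin = t* × SE = 1.968323 × 0.452 = 0.889682.
CI: -1.474 ± 0.889682 → (-2.3637, -0.5843).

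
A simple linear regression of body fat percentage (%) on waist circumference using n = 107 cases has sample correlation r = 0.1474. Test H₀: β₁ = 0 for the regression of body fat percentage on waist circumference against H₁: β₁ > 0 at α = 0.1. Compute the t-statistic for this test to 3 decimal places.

t = r·√(n − 2)/√(1 − r²) = 0.1474·√105/√0.978273 = 1.527.
df = n − 2 = 105.
One-sided p ≈ 0.0649, which is < 0.1, so reject H₀.
There is evidence of a linear association between waist circumference and body fat percentage.

t = 1.527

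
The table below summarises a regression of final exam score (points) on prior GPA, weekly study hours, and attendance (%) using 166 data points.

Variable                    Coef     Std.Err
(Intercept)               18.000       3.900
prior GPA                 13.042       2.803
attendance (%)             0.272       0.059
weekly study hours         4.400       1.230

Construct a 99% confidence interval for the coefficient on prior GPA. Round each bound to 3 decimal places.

Read off: b = 13.042, SE = 2.803 for prior GPA.
df = n − k − 1 = 166 − 3 − 1 = 162.
t* = t_{0.005, 162} = 2.606518.
Margin = t* × SE = 2.606518 × 2.803 = 7.30607.
CI: 13.042 ± 7.30607 → (5.736, 20.348).

(5.736, 20.348)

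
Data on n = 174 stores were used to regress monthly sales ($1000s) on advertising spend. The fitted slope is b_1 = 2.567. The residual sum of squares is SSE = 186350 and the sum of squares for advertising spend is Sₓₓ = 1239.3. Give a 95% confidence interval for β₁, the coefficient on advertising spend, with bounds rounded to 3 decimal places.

MSE = SSE/(n − 2) = 186350/172 = 1083.43.
SE(b_1) = √(MSE/Sₓₓ) = √(1083.43/1239.3) = 0.935001.
df = n − 2 = 172.
t* = t_{0.025, 172} = 1.973852.
Margin = t* × SE = 1.973852 × 0.935001 = 1.84555.
CI: 2.567 ± 1.84555 → (0.721, 4.413).
With 95% confidence, each one-unit increase in advertising spend is associated with a change of between 0.721 and 4.413 $1000s in monthly sales.

(0.721, 4.413)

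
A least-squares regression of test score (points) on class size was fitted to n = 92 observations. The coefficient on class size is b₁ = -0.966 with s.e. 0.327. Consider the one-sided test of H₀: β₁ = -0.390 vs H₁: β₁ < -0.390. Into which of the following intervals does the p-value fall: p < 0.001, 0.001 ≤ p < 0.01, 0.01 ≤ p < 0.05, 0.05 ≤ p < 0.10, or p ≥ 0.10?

0.01 ≤ p < 0.05

t = (-0.966 − (-0.390)) / 0.327 = -1.761.
df = n − 2 = 92 − 2 = 90.
One-sided p = P(T_{90} < t) ≈ 0.0408.
So 0.01 ≤ p < 0.05.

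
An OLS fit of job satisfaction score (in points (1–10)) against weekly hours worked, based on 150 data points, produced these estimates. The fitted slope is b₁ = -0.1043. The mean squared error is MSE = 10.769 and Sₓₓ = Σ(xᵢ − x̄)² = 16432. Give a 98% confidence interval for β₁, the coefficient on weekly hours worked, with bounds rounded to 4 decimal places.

SE(b₁) = √(MSE/Sₓₓ) = √(10.769/16432) = 0.0256001.
df = n − 2 = 148.
t* = t_{0.01, 148} = 2.351808.
Margin = t* × SE = 2.351808 × 0.0256001 = 0.060207.
CI: -0.1043 ± 0.060207 → (-0.1645, -0.0441).
With 98% confidence, each one-unit increase in weekly hours worked is associated with a change of between -0.1645 and -0.0441 points (1–10) in job satisfaction score.

(-0.1645, -0.0441)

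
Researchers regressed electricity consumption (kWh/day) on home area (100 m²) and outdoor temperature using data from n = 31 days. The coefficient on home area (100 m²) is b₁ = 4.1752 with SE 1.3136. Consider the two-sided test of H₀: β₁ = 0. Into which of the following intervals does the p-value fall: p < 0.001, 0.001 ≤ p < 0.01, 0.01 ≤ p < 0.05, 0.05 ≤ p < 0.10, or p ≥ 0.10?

t = 4.1752 / 1.3136 = 3.178.
df = n − k − 1 = 31 − 2 − 1 = 28.
Two-sided p = 2·P(T_{28} > |t|) ≈ 0.0036.
So 0.001 ≤ p < 0.01.

0.001 ≤ p < 0.01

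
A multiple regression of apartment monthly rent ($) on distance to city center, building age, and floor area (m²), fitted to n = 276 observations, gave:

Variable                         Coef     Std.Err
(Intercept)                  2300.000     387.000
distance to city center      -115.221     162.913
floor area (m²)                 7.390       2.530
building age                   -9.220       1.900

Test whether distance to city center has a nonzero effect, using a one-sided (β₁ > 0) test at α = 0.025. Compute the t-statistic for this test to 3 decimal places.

t = -0.707

Read off: b = -115.221, SE = 162.913 for distance to city center.
H₀: β₁ = 0 vs H₁: β₁ > 0.
t = -115.221 / 162.913 = -0.707.
df = n − k − 1 = 276 − 3 − 1 = 272.
One-sided p ≈ 0.7600, which is ≥ 0.025, so fail to reject H₀.
The data do not give significant evidence that the true slope on distance to city center is positive, holding the other predictors fixed.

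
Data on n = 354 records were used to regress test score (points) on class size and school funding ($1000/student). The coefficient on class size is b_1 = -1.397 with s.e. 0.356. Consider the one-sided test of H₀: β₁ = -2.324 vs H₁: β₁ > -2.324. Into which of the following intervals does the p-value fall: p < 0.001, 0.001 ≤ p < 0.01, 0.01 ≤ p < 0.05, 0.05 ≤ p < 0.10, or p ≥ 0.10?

t = (-1.397 − (-2.324)) / 0.356 = 2.604.
df = n − k − 1 = 354 − 2 − 1 = 351.
One-sided p = P(T_{351} > t) ≈ 0.0048.
So 0.001 ≤ p < 0.01.

0.001 ≤ p < 0.01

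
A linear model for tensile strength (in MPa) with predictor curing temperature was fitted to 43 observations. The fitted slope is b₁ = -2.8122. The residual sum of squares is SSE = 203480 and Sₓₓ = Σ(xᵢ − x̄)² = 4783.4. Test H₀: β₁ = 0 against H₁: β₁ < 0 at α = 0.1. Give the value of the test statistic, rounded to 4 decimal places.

MSE = SSE/(n − 2) = 203480/41 = 4962.93.
SE(b₁) = √(MSE/Sₓₓ) = √(4962.93/4783.4) = 1.01859.
t = -2.8122 / 1.01859 = -2.7609.
df = n − 2 = 41.
One-sided p ≈ 0.0043, which is < 0.1, so reject H₀.
There is evidence that the true slope on curing temperature is negative.

t = -2.7609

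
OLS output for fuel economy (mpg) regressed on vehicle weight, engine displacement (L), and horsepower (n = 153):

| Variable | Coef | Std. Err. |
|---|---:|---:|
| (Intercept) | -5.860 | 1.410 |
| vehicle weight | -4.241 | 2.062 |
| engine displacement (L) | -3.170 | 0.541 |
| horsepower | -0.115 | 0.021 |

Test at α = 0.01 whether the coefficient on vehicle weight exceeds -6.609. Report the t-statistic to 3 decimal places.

t = 1.148

Read off: b = -4.241, SE = 2.062 for vehicle weight.
H₀: β₁ = -6.609 vs H₁: β₁ > -6.609.
t = (-4.241 − (-6.609)) / 2.062 = 1.148.
df = n − k − 1 = 153 − 3 − 1 = 149.
One-sided p ≈ 0.1263, which is ≥ 0.01, so fail to reject H₀.
The data do not give significant evidence that the true slope on vehicle weight exceeds -6.609 mpg per unit, holding the other predictors fixed.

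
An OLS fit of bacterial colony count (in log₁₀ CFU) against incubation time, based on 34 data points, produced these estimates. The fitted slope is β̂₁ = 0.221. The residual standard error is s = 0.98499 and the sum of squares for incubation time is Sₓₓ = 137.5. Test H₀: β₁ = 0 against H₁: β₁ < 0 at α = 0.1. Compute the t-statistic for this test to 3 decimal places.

t = 2.631

SE(β̂₁) = s/√Sₓₓ = 0.98499/√137.5 = 0.0840002.
t = 0.221 / 0.0840002 = 2.631.
df = n − 2 = 32.
One-sided p ≈ 0.9935, which is ≥ 0.1, so fail to reject H₀.
The data do not give significant evidence that the true slope on incubation time is negative.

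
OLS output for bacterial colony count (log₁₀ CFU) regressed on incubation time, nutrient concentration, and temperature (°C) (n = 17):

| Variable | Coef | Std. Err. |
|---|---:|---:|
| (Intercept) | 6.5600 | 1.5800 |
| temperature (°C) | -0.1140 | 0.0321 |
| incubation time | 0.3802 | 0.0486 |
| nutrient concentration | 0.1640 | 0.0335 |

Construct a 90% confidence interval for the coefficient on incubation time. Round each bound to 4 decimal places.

(0.2941, 0.4663)

Read off: b = 0.3802, SE = 0.0486 for incubation time.
df = n − k − 1 = 17 − 3 − 1 = 13.
t* = t_{0.05, 13} = 1.770933.
Margin = t* × SE = 1.770933 × 0.0486 = 0.086067.
CI: 0.3802 ± 0.086067 → (0.2941, 0.4663).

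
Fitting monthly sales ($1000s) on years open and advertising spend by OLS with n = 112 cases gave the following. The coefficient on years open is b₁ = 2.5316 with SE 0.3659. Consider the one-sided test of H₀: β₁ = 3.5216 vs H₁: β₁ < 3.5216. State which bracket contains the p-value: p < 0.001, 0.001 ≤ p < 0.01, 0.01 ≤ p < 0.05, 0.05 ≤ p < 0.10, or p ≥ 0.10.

t = (2.5316 − 3.5216) / 0.3659 = -2.706.
df = n − k − 1 = 112 − 2 − 1 = 109.
One-sided p = P(T_{109} < t) ≈ 0.0040.
So 0.001 ≤ p < 0.01.

0.001 ≤ p < 0.01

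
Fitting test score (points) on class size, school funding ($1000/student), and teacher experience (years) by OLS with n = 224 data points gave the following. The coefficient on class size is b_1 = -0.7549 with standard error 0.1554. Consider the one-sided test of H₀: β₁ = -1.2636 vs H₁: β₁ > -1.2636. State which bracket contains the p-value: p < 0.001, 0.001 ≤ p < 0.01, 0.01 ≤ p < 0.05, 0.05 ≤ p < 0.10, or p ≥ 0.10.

t = (-0.7549 − (-1.2636)) / 0.1554 = 3.273.
df = n − k − 1 = 224 − 3 − 1 = 220.
One-sided p = P(T_{220} > t) ≈ 0.0006.
So p < 0.001.

p < 0.001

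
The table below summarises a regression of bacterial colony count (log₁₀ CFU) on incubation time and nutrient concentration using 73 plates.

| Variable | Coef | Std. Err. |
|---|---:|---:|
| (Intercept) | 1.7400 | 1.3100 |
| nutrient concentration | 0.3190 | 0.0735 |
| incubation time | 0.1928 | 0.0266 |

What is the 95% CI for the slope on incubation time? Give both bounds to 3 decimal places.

(0.140, 0.246)

Read off: b = 0.1928, SE = 0.0266 for incubation time.
df = n − k − 1 = 73 − 2 − 1 = 70.
t* = t_{0.025, 70} = 1.994437.
Margin = t* × SE = 1.994437 × 0.0266 = 0.05305.
CI: 0.1928 ± 0.05305 → (0.140, 0.246).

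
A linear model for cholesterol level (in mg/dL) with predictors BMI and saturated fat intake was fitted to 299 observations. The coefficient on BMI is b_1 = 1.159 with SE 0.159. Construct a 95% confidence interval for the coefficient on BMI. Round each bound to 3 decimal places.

(0.846, 1.472)

df = n − k − 1 = 299 − 2 − 1 = 296.
t* = t_{0.025, 296} = 1.968011.
Margin = t* × SE = 1.968011 × 0.159 = 0.31291.
CI: 1.159 ± 0.31291 → (0.846, 1.472).
With 95% confidence, each one-unit increase in BMI is associated with a change of between 0.846 and 1.472 mg/dL in cholesterol level, holding the other predictors fixed.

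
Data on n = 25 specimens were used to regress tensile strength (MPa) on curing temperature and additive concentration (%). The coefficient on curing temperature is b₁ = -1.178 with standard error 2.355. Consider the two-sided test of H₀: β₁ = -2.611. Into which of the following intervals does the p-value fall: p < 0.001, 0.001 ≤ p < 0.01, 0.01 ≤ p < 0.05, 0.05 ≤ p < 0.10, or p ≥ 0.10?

t = (-1.178 − (-2.611)) / 2.355 = 0.608.
df = n − k − 1 = 25 − 2 − 1 = 22.
Two-sided p = 2·P(T_{22} > |t|) ≈ 0.5491.
So p ≥ 0.10.

p ≥ 0.10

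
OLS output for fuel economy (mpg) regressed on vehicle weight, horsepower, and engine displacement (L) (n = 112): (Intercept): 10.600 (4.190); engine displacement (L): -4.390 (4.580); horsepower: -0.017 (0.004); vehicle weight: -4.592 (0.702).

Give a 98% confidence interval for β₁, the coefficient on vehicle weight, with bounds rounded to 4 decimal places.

Read off: b = -4.592, SE = 0.702 for vehicle weight.
df = n − k − 1 = 112 − 3 − 1 = 108.
t* = t_{0.01, 108} = 2.361372.
Margin = t* × SE = 2.361372 × 0.702 = 1.657683.
CI: -4.592 ± 1.657683 → (-6.2497, -2.9343).

(-6.2497, -2.9343)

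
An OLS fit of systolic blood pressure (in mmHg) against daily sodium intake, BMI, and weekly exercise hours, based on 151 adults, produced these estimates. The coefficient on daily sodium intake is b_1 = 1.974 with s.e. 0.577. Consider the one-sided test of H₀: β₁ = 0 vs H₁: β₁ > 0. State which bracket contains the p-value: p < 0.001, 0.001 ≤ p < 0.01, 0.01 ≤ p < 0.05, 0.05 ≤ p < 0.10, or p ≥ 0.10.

p < 0.001

t = 1.974 / 0.577 = 3.421.
df = n − k − 1 = 151 − 3 − 1 = 147.
One-sided p = P(T_{147} > t) ≈ 0.0004.
So p < 0.001.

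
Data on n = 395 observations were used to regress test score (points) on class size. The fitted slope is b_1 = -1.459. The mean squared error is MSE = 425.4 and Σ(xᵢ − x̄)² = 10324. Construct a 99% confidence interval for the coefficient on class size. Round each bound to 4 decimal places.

SE(b_1) = √(MSE/Sₓₓ) = √(425.4/10324) = 0.20299.
df = n − 2 = 393.
t* = t_{0.005, 393} = 2.588397.
Margin = t* × SE = 2.588397 × 0.20299 = 0.525419.
CI: -1.459 ± 0.525419 → (-1.9844, -0.9336).
With 99% confidence, each one-unit increase in class size is associated with a change of between -1.9844 and -0.9336 points in test score.

(-1.9844, -0.9336)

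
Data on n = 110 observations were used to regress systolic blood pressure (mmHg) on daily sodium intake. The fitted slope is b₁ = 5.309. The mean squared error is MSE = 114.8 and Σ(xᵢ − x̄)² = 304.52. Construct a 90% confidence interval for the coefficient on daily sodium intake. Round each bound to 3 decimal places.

SE(b₁) = √(MSE/Sₓₓ) = √(114.8/304.52) = 0.613992.
df = n − 2 = 108.
t* = t_{0.05, 108} = 1.659085.
Margin = t* × SE = 1.659085 × 0.613992 = 1.01867.
CI: 5.309 ± 1.01867 → (4.290, 6.328).
With 90% confidence, each one-unit increase in daily sodium intake is associated with a change of between 4.290 and 6.328 mmHg in systolic blood pressure.

(4.290, 6.328)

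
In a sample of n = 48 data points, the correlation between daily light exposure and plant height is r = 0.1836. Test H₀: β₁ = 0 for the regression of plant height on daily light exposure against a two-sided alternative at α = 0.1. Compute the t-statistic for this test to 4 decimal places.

t = 1.2668

t = r·√(n − 2)/√(1 − r²) = 0.1836·√46/√0.966291 = 1.2668.
df = n − 2 = 46.
Two-sided p ≈ 0.2116, which is ≥ 0.1, so fail to reject H₀.
The data do not give significant evidence of a linear association between daily light exposure and plant height.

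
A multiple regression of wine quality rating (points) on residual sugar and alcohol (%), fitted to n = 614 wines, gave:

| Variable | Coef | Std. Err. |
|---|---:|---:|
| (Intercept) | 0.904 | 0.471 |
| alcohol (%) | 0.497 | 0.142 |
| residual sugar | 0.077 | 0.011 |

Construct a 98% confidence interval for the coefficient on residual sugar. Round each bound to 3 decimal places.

Read off: b = 0.077, SE = 0.011 for residual sugar.
df = n − k − 1 = 614 − 2 − 1 = 611.
t* = t_{0.01, 611} = 2.332466.
Margin = t* × SE = 2.332466 × 0.011 = 0.02566.
CI: 0.077 ± 0.02566 → (0.051, 0.103).

(0.051, 0.103)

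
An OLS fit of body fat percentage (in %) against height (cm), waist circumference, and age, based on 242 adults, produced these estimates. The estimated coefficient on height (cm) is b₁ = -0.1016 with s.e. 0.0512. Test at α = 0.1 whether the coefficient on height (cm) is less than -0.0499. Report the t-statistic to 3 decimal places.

t = -1.010

H₀: β₁ = -0.0499 vs H₁: β₁ < -0.0499.
t = (b₁ − β₁⁰)/SE = (-0.1016 − (-0.0499)) / 0.0512 = -1.010.
df = n − k − 1 = 242 − 3 − 1 = 238.
One-sided p ≈ 0.1568, which is ≥ 0.1, so fail to reject H₀.
The data do not give significant evidence that the true slope on height (cm) is below -0.0499 % per unit, holding the other predictors fixed.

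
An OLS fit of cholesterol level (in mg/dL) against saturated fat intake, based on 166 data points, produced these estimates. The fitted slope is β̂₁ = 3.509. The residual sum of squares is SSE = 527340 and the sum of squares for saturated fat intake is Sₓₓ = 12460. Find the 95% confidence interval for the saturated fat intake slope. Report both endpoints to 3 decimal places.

MSE = SSE/(n − 2) = 527340/164 = 3215.49.
SE(β̂₁) = √(MSE/Sₓₓ) = √(3215.49/12460) = 0.508001.
df = n − 2 = 164.
t* = t_{0.025, 164} = 1.974535.
Margin = t* × SE = 1.974535 × 0.508001 = 1.00307.
CI: 3.509 ± 1.00307 → (2.506, 4.512).
With 95% confidence, each one-unit increase in saturated fat intake is associated with a change of between 2.506 and 4.512 mg/dL in cholesterol level.

(2.506, 4.512)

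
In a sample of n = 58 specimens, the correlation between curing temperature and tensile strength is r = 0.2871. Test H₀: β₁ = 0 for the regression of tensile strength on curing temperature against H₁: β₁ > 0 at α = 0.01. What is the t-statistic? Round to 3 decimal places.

t = r·√(n − 2)/√(1 − r²) = 0.2871·√56/√0.917574 = 2.243.
df = n − 2 = 56.
One-sided p ≈ 0.0144, which is ≥ 0.01, so fail to reject H₀.
The data do not give significant evidence of a linear association between curing temperature and tensile strength.

t = 2.243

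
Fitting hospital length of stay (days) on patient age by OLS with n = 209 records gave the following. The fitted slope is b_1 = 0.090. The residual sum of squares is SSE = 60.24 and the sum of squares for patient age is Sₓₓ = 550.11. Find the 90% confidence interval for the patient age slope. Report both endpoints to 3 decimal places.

MSE = SSE/(n − 2) = 60.24/207 = 0.291014.
SE(b_1) = √(MSE/Sₓₓ) = √(0.291014/550.11) = 0.0230002.
df = n − 2 = 207.
t* = t_{0.05, 207} = 1.652248.
Margin = t* × SE = 1.652248 × 0.0230002 = 0.03800.
CI: 0.090 ± 0.03800 → (0.052, 0.128).
With 90% confidence, each one-unit increase in patient age is associated with a change of between 0.052 and 0.128 days in hospital length of stay.

(0.052, 0.128)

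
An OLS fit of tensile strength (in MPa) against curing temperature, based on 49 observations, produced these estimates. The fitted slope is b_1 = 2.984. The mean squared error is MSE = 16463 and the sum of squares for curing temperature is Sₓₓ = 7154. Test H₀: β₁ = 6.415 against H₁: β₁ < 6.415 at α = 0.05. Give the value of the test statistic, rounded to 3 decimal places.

t = -2.262

SE(b_1) = √(MSE/Sₓₓ) = √(16463/7154) = 1.51698.
t = (2.984 − 6.415) / 1.51698 = -2.262.
df = n − 2 = 47.
One-sided p ≈ 0.0142, which is < 0.05, so reject H₀.
There is evidence that the true slope on curing temperature is below 6.415 MPa per unit.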